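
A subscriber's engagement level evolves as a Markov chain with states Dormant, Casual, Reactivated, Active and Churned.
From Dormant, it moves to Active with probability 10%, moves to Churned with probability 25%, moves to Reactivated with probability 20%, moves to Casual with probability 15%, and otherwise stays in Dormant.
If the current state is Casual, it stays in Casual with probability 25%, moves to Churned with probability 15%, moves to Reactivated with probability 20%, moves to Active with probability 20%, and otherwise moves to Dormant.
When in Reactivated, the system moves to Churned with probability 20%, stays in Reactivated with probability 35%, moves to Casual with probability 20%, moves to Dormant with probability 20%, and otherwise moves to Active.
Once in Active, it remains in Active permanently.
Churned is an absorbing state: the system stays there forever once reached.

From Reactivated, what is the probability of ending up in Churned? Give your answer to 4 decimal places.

Let h(s) be the probability of absorption at Churned starting from transient state s. Then h(Churned) = 1 and h(Active) = 0. By first-step analysis:
h(Dormant) = 0.3·h(Dormant) + 0.15·h(Casual) + 0.2·h(Reactivated) + 0.1·0 + 0.25·1
h(Casual) = 0.2·h(Dormant) + 0.25·h(Casual) + 0.2·h(Reactivated) + 0.2·0 + 0.15·1
h(Reactivated) = 0.2·h(Dormant) + 0.2·h(Casual) + 0.35·h(Reactivated) + 0.05·0 + 0.2·1
Solving: h(Dormant) = 0.6747, h(Casual) = 0.5636, h(Reactivated) = 0.6887.
Starting from Reactivated, the probability is 0.6887.

0.6887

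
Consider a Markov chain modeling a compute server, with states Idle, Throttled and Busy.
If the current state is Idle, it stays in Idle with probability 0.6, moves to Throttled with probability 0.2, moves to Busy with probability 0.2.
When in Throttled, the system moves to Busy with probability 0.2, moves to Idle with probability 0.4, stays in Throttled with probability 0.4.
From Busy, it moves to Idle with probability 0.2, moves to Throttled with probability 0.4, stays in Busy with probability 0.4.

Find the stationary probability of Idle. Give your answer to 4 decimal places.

Let the stationary distribution be π with π = πP and π_1 + π_2 + π_3 = 1.
π_1 = 0.6·π_1 + 0.4·π_2 + 0.2·π_3
π_2 = 0.2·π_1 + 0.4·π_2 + 0.4·π_3
Solving with the normalization constraint gives π = (0.4375, 0.3125, 0.2500).
So the stationary probability of Idle is 0.4375.

0.4375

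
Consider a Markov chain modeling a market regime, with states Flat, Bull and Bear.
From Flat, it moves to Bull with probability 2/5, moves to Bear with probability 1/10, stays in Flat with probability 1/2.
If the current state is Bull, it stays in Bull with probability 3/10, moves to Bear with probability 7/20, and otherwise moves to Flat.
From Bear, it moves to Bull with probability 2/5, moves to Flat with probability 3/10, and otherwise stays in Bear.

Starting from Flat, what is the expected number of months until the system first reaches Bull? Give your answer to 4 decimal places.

Let t(s) be the expected number of months to first reach Bull from state s, with t(Bull) = 0. Conditioning on the first month:
t(Flat) = 1 + 0.5·t(Flat) + 0.1·t(Bear)
t(Bear) = 1 + 0.3·t(Flat) + 0.3·t(Bear)
Solving: t(Flat) = 2.5000, t(Bear) = 2.5000.
Expected months from Flat to Bull: 2.5000.

2.5000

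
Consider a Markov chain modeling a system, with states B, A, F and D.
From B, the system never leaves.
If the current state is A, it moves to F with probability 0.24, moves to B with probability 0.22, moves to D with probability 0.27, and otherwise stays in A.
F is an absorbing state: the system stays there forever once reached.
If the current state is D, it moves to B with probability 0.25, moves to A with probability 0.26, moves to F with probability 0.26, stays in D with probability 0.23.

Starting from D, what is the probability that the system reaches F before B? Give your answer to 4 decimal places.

Let h(s) be the probability of absorption at F starting from transient state s. Then h(F) = 1 and h(B) = 0. By first-step analysis:
h(A) = 0.22·0 + 0.27·h(A) + 0.24·1 + 0.27·h(D)
h(D) = 0.25·0 + 0.26·h(A) + 0.26·1 + 0.23·h(D)
Solving: h(A) = 0.5184, h(D) = 0.5127.
Starting from D, the probability is 0.5127.

0.5127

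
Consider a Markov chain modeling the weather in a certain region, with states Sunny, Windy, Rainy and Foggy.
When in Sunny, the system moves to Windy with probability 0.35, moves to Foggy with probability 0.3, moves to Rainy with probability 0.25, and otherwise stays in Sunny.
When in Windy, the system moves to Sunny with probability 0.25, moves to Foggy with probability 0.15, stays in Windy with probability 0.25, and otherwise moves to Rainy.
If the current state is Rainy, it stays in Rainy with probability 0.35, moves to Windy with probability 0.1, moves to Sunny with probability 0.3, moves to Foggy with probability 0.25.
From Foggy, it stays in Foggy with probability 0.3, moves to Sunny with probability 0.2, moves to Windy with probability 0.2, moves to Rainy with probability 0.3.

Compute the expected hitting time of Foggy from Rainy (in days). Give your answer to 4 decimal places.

Let t(s) be the expected number of days to first reach Foggy from state s, with t(Foggy) = 0. Conditioning on the first day:
t(Sunny) = 1 + 0.1·t(Sunny) + 0.35·t(Windy) + 0.25·t(Rainy)
t(Windy) = 1 + 0.25·t(Sunny) + 0.25·t(Windy) + 0.35·t(Rainy)
t(Rainy) = 1 + 0.3·t(Sunny) + 0.1·t(Windy) + 0.35·t(Rainy)
Solving: t(Sunny) = 4.0418, t(Windy) = 4.5993, t(Rainy) = 4.1115.
Expected days from Rainy to Foggy: 4.1115.

4.1115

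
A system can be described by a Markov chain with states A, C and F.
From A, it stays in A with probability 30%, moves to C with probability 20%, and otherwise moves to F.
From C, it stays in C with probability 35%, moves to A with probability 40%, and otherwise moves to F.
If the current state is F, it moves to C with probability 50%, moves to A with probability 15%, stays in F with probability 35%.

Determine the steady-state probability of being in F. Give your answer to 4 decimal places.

0.3563

Let the stationary distribution be π with π = πP and π_1 + π_2 + π_3 = 1.
π_1 = 0.3·π_1 + 0.4·π_2 + 0.15·π_3
π_2 = 0.2·π_1 + 0.35·π_2 + 0.5·π_3
Solving with the normalization constraint gives π = (0.2827, 0.3610, 0.3563).
So the stationary probability of F is 0.3563.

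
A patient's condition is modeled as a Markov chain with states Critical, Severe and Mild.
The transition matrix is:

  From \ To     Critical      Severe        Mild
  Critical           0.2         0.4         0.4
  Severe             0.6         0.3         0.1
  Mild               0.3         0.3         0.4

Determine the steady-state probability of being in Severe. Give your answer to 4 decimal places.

Let the stationary distribution be π with π = πP and π_1 + π_2 + π_3 = 1.
π_1 = 0.2·π_1 + 0.6·π_2 + 0.3·π_3
π_2 = 0.4·π_1 + 0.3·π_2 + 0.3·π_3
Solving with the normalization constraint gives π = (0.3645, 0.3364, 0.2991).
So the stationary probability of Severe is 0.3364.

0.3364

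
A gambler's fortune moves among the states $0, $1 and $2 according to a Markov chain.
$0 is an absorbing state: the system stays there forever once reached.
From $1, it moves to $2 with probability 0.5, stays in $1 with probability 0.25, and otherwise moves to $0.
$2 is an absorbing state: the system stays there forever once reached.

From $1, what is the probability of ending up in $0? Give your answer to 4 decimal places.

Let h(s) be the probability of absorption at $0 starting from transient state s. Then h($0) = 1 and h($2) = 0. By first-step analysis:
h($1) = 0.25·1 + 0.25·h($1) + 0.5·0
Solving: h($1) = 0.3333.
Starting from $1, the probability is 0.3333.

0.3333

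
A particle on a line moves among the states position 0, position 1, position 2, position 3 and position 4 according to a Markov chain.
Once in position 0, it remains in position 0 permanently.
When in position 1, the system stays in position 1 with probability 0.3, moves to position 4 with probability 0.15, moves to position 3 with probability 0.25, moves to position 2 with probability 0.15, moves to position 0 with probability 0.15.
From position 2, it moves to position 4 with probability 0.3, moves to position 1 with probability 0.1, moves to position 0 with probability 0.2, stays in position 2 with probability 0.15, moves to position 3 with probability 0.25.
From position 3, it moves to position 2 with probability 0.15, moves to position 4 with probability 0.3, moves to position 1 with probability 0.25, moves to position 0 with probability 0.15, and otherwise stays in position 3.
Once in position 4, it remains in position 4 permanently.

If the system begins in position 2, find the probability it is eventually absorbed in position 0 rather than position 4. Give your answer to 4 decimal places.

0.3961

Let h(s) be the probability of absorption at position 0 starting from transient state s. Then h(position 0) = 1 and h(position 4) = 0. By first-step analysis:
h(position 1) = 0.15·1 + 0.3·h(position 1) + 0.15·h(position 2) + 0.25·h(position 3) + 0.15·0
h(position 2) = 0.2·1 + 0.1·h(position 1) + 0.15·h(position 2) + 0.25·h(position 3) + 0.3·0
h(position 3) = 0.15·1 + 0.25·h(position 1) + 0.15·h(position 2) + 0.15·h(position 3) + 0.3·0
Solving: h(position 1) = 0.4326, h(position 2) = 0.3961, h(position 3) = 0.3736.
Starting from position 2, the probability is 0.3961.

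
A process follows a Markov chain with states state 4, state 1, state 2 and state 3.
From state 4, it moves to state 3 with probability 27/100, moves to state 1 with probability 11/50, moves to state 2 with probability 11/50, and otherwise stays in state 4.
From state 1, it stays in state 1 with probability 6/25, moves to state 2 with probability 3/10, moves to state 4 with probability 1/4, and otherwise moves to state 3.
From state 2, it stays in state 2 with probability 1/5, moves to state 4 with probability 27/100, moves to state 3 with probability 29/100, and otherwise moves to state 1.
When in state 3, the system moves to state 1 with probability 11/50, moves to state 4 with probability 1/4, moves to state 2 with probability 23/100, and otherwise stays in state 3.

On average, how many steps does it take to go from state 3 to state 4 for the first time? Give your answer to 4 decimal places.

3.9250

Let t(s) be the expected number of steps to first reach state 4 from state s, with t(state 4) = 0. Conditioning on the first step:
t(state 1) = 1 + 0.24·t(state 1) + 0.3·t(state 2) + 0.21·t(state 3)
t(state 2) = 1 + 0.24·t(state 1) + 0.2·t(state 2) + 0.29·t(state 3)
t(state 3) = 1 + 0.22·t(state 1) + 0.23·t(state 2) + 0.3·t(state 3)
Solving: t(state 1) = 3.9195, t(state 2) = 3.8487, t(state 3) = 3.9250.
Expected steps from state 3 to state 4: 3.9250.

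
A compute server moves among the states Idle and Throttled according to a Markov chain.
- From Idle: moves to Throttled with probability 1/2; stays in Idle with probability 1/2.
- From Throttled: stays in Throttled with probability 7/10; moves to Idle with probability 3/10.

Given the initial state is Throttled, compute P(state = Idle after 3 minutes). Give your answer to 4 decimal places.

0.3720

Propagate the distribution vector 3 minutes from Throttled.
After 0 minutes: (0.0000, 1.0000)
After 1 minute: (0.3000, 0.7000)
After 2 minutes: (0.3600, 0.6400)
After 3 minutes: (0.3720, 0.6280)
P(in Idle after 3 minutes) = 0.3720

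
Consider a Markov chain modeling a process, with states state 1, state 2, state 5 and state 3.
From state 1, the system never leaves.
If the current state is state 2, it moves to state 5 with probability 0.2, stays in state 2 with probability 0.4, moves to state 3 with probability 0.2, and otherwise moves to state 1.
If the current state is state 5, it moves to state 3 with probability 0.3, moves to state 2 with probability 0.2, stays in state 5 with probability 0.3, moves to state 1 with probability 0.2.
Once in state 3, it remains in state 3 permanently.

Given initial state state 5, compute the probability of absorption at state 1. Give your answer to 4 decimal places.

0.4211

Let h(s) be the probability of absorption at state 1 starting from transient state s. Then h(state 1) = 1 and h(state 3) = 0. By first-step analysis:
h(state 2) = 0.2·1 + 0.4·h(state 2) + 0.2·h(state 5) + 0.2·0
h(state 5) = 0.2·1 + 0.2·h(state 2) + 0.3·h(state 5) + 0.3·0
Solving: h(state 2) = 0.4737, h(state 5) = 0.4211.
Starting from state 5, the probability is 0.4211.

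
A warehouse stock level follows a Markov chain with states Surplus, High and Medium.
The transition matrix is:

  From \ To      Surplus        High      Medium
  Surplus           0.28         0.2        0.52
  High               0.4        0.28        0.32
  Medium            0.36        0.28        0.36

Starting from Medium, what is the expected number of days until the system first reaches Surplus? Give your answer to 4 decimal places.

Let t(s) be the expected number of days to first reach Surplus from state s, with t(Surplus) = 0. Conditioning on the first day:
t(High) = 1 + 0.28·t(High) + 0.32·t(Medium)
t(Medium) = 1 + 0.28·t(High) + 0.36·t(Medium)
Solving: t(High) = 2.5862, t(Medium) = 2.6940.
Expected days from Medium to Surplus: 2.6940.

2.6940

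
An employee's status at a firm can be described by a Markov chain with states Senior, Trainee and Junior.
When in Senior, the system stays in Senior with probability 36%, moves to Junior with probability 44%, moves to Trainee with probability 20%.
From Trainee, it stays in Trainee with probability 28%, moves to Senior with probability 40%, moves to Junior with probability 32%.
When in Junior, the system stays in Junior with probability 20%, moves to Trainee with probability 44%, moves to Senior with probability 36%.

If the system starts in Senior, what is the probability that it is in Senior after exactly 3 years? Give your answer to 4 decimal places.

Propagate the distribution vector 3 years from Senior.
After 0 years: (1.0000, 0.0000, 0.0000)
After 1 year: (0.3600, 0.2000, 0.4400)
After 2 years: (0.3680, 0.3216, 0.3104)
After 3 years: (0.3729, 0.3002, 0.3269)
P(in Senior after 3 years) = 0.3729

0.3729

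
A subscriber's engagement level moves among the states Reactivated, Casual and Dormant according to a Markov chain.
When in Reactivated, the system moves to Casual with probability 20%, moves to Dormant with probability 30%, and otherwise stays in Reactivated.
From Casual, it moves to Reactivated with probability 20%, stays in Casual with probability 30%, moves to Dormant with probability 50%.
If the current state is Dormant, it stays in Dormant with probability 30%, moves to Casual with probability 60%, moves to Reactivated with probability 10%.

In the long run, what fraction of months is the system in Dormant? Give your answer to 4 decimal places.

0.3780

Let the stationary distribution be π with π = πP and π_1 + π_2 + π_3 = 1.
π_1 = 0.5·π_1 + 0.2·π_2 + 0.1·π_3
π_2 = 0.2·π_1 + 0.3·π_2 + 0.6·π_3
Solving with the normalization constraint gives π = (0.2317, 0.3902, 0.3780).
So the stationary probability of Dormant is 0.3780.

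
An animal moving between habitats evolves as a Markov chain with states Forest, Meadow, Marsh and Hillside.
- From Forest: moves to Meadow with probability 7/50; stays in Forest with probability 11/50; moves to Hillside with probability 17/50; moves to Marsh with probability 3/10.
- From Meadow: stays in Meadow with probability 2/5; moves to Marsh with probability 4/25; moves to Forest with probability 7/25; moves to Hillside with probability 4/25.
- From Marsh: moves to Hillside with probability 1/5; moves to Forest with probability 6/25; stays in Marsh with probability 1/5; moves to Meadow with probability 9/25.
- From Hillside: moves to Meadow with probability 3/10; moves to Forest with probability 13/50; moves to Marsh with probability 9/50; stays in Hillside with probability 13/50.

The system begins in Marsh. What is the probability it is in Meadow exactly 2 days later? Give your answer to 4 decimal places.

Propagate the distribution vector 2 days from Marsh.
After 0 days: (0.0000, 0.0000, 1.0000, 0.0000)
After 1 day: (0.2400, 0.3600, 0.2000, 0.2000)
After 2 days: (0.2536, 0.3096, 0.2056, 0.2312)
P(in Meadow after 2 days) = 0.3096

0.3096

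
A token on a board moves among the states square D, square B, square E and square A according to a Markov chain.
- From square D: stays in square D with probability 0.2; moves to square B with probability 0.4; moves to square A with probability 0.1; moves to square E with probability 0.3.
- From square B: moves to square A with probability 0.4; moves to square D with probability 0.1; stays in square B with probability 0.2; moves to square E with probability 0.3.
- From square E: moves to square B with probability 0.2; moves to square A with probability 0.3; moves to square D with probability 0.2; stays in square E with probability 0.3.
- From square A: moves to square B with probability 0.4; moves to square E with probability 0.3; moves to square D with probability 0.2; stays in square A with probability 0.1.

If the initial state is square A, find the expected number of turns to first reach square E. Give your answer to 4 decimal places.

Let t(s) be the expected number of turns to first reach square E from state s, with t(square E) = 0. Conditioning on the first turn:
t(square D) = 1 + 0.2·t(square D) + 0.4·t(square B) + 0.1·t(square A)
t(square B) = 1 + 0.1·t(square D) + 0.2·t(square B) + 0.4·t(square A)
t(square A) = 1 + 0.2·t(square D) + 0.4·t(square B) + 0.1·t(square A)
Solving: t(square D) = 3.3333, t(square B) = 3.3333, t(square A) = 3.3333.
Expected turns from square A to square E: 3.3333.

3.3333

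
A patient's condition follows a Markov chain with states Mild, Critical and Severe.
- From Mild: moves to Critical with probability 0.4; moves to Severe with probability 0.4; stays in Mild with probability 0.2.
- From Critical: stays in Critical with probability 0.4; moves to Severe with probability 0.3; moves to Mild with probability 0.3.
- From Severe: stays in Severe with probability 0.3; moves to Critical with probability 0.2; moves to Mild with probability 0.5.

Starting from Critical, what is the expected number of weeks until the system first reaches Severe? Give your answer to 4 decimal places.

3.0556

Let t(s) be the expected number of weeks to first reach Severe from state s, with t(Severe) = 0. Conditioning on the first week:
t(Mild) = 1 + 0.2·t(Mild) + 0.4·t(Critical)
t(Critical) = 1 + 0.3·t(Mild) + 0.4·t(Critical)
Solving: t(Mild) = 2.7778, t(Critical) = 3.0556.
Expected weeks from Critical to Severe: 3.0556.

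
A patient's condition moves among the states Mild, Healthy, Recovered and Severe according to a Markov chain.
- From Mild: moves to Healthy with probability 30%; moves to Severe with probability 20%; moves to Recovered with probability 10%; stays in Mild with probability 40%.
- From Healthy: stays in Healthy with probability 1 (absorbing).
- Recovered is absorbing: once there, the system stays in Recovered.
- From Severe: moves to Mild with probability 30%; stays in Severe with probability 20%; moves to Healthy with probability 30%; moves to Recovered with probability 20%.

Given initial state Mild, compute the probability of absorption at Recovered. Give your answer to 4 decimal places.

0.2857

Let h(s) be the probability of absorption at Recovered starting from transient state s. Then h(Recovered) = 1 and h(Healthy) = 0. By first-step analysis:
h(Mild) = 0.4·h(Mild) + 0.3·0 + 0.1·1 + 0.2·h(Severe)
h(Severe) = 0.3·h(Mild) + 0.3·0 + 0.2·1 + 0.2·h(Severe)
Solving: h(Mild) = 0.2857, h(Severe) = 0.3571.
Starting from Mild, the probability is 0.2857.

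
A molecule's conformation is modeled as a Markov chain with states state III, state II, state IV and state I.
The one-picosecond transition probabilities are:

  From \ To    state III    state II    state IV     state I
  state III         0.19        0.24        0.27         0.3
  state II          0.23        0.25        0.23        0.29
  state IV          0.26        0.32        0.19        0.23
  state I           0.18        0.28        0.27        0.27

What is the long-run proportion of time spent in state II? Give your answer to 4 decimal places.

0.2728

Let the stationary distribution be π with π = πP and π_1 + π_2 + π_3 + π_4 = 1.
π_1 = 0.19·π_1 + 0.23·π_2 + 0.26·π_3 + 0.18·π_4
π_2 = 0.24·π_1 + 0.25·π_2 + 0.32·π_3 + 0.28·π_4
π_3 = 0.27·π_1 + 0.23·π_2 + 0.19·π_3 + 0.27·π_4
Solving with the normalization constraint gives π = (0.2150, 0.2728, 0.2399, 0.2723).
So the stationary probability of state II is 0.2728.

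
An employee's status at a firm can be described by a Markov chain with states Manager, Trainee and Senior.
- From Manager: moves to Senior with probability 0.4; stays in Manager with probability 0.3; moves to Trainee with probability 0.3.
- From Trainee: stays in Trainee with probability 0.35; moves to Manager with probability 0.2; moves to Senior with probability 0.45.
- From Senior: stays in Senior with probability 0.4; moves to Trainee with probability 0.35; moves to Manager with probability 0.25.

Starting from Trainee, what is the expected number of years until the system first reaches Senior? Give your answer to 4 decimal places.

2.2785

Let t(s) be the expected number of years to first reach Senior from state s, with t(Senior) = 0. Conditioning on the first year:
t(Manager) = 1 + 0.3·t(Manager) + 0.3·t(Trainee)
t(Trainee) = 1 + 0.2·t(Manager) + 0.35·t(Trainee)
Solving: t(Manager) = 2.4051, t(Trainee) = 2.2785.
Expected years from Trainee to Senior: 2.2785.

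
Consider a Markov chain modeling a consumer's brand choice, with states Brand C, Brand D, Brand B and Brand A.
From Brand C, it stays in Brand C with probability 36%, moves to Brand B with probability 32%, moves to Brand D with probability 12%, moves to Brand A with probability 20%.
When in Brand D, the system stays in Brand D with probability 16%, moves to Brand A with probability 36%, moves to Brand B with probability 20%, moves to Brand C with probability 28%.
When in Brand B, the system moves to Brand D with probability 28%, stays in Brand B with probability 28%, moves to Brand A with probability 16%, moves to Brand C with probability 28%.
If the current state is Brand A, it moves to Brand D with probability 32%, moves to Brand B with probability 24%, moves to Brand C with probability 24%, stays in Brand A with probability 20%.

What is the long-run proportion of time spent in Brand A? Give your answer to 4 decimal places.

0.2239

Let the stationary distribution be π with π = πP and π_1 + π_2 + π_3 + π_4 = 1.
π_1 = 0.36·π_1 + 0.28·π_2 + 0.28·π_3 + 0.24·π_4
π_2 = 0.12·π_1 + 0.16·π_2 + 0.28·π_3 + 0.32·π_4
π_3 = 0.32·π_1 + 0.2·π_2 + 0.28·π_3 + 0.24·π_4
Solving with the normalization constraint gives π = (0.2946, 0.2159, 0.2656, 0.2239).
So the stationary probability of Brand A is 0.2239.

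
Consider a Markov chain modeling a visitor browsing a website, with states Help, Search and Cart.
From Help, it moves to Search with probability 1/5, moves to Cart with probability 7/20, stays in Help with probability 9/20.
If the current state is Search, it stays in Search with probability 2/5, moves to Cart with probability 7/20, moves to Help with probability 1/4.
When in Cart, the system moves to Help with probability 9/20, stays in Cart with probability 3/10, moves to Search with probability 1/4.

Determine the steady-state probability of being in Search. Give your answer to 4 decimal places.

0.2708

Let the stationary distribution be π with π = πP and π_1 + π_2 + π_3 = 1.
π_1 = 0.45·π_1 + 0.25·π_2 + 0.45·π_3
π_2 = 0.2·π_1 + 0.4·π_2 + 0.25·π_3
Solving with the normalization constraint gives π = (0.3958, 0.2708, 0.3333).
So the stationary probability of Search is 0.2708.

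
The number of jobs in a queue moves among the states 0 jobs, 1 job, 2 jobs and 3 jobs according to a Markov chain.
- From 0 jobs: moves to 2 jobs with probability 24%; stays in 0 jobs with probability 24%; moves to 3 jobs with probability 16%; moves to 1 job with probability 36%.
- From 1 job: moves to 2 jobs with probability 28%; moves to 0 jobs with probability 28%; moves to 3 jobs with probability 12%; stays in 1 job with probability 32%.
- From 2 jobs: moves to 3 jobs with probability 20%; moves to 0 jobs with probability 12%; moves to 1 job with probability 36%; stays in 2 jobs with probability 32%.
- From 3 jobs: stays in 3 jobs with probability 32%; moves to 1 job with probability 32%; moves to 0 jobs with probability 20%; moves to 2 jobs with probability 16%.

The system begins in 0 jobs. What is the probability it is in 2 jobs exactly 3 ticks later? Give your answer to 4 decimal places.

0.2600

Propagate the distribution vector 3 ticks from 0 jobs.
After 0 ticks: (1.0000, 0.0000, 0.0000, 0.0000)
After 1 tick: (0.2400, 0.3600, 0.2400, 0.1600)
After 2 ticks: (0.2192, 0.3392, 0.2608, 0.1808)
After 3 ticks: (0.2150, 0.3392, 0.2600, 0.1858)
P(in 2 jobs after 3 ticks) = 0.2600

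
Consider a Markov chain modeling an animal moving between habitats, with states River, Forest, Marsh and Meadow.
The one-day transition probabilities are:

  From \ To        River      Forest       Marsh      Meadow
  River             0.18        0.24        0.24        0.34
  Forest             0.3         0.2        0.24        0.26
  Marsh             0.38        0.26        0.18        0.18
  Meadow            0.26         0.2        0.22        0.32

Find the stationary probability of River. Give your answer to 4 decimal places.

0.2736

Let the stationary distribution be π with π = πP and π_1 + π_2 + π_3 + π_4 = 1.
π_1 = 0.18·π_1 + 0.3·π_2 + 0.38·π_3 + 0.26·π_4
π_2 = 0.24·π_1 + 0.2·π_2 + 0.26·π_3 + 0.2·π_4
π_3 = 0.24·π_1 + 0.24·π_2 + 0.18·π_3 + 0.22·π_4
Solving with the normalization constraint gives π = (0.2736, 0.2242, 0.2211, 0.2811).
So the stationary probability of River is 0.2736.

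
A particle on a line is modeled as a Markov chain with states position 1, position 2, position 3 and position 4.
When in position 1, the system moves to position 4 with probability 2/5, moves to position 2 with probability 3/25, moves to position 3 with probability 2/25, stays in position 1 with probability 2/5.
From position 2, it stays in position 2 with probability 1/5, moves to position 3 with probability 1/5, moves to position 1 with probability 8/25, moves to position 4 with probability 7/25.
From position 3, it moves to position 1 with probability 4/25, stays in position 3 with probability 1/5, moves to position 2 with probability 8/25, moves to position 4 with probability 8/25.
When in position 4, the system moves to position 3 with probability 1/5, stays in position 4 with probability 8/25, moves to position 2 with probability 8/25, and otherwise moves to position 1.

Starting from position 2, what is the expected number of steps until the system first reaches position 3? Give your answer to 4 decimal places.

6.0567

Let t(s) be the expected number of steps to first reach position 3 from state s, with t(position 3) = 0. Conditioning on the first step:
t(position 1) = 1 + 0.4·t(position 1) + 0.12·t(position 2) + 0.4·t(position 4)
t(position 2) = 1 + 0.32·t(position 1) + 0.2·t(position 2) + 0.28·t(position 4)
t(position 4) = 1 + 0.16·t(position 1) + 0.32·t(position 2) + 0.32·t(position 4)
Solving: t(position 1) = 6.8299, t(position 2) = 6.0567, t(position 4) = 5.9278.
Expected steps from position 2 to position 3: 6.0567.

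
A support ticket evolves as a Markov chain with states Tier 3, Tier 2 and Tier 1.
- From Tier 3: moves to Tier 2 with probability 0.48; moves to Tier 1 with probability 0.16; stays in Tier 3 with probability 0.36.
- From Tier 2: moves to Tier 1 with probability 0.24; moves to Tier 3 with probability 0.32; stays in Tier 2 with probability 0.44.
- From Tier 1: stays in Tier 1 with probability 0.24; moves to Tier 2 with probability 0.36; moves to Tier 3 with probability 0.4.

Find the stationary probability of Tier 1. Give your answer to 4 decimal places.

0.2119

Let the stationary distribution be π with π = πP and π_1 + π_2 + π_3 = 1.
π_1 = 0.36·π_1 + 0.32·π_2 + 0.4·π_3
π_2 = 0.48·π_1 + 0.44·π_2 + 0.36·π_3
Solving with the normalization constraint gives π = (0.3510, 0.4371, 0.2119).
So the stationary probability of Tier 1 is 0.2119.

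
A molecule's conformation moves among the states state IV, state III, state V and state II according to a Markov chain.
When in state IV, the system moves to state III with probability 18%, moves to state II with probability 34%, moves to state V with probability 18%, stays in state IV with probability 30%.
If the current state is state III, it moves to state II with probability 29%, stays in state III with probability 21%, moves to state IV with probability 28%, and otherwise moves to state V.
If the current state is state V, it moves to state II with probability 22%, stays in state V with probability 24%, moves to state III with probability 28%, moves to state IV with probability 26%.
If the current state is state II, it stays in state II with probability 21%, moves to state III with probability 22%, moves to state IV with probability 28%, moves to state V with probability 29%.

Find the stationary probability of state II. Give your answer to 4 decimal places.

Let the stationary distribution be π with π = πP and π_1 + π_2 + π_3 + π_4 = 1.
π_1 = 0.3·π_1 + 0.28·π_2 + 0.26·π_3 + 0.28·π_4
π_2 = 0.18·π_1 + 0.21·π_2 + 0.28·π_3 + 0.22·π_4
π_3 = 0.18·π_1 + 0.22·π_2 + 0.24·π_3 + 0.29·π_4
Solving with the normalization constraint gives π = (0.2810, 0.2205, 0.2321, 0.2665).
So the stationary probability of state II is 0.2665.

0.2665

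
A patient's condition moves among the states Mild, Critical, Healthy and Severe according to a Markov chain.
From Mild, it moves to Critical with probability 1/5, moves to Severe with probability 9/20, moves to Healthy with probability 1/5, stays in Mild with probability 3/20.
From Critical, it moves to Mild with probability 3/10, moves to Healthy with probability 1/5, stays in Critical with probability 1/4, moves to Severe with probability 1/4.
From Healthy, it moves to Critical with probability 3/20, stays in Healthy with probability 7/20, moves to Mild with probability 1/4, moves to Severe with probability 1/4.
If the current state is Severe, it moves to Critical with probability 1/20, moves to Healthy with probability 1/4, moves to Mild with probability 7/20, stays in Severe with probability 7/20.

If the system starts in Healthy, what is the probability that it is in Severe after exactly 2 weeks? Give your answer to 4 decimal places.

0.3250

Propagate the distribution vector 2 weeks from Healthy.
After 0 weeks: (0.0000, 0.0000, 1.0000, 0.0000)
After 1 week: (0.2500, 0.1500, 0.3500, 0.2500)
After 2 weeks: (0.2575, 0.1525, 0.2650, 0.3250)
P(in Severe after 2 weeks) = 0.3250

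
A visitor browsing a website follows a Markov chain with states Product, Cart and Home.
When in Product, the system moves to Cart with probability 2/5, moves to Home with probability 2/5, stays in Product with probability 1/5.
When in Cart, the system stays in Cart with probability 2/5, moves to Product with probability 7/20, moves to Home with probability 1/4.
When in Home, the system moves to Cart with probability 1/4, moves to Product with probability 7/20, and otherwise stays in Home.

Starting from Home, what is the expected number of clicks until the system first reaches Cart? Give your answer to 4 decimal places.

3.3824

Let t(s) be the expected number of clicks to first reach Cart from state s, with t(Cart) = 0. Conditioning on the first click:
t(Product) = 1 + 0.2·t(Product) + 0.4·t(Home)
t(Home) = 1 + 0.35·t(Product) + 0.4·t(Home)
Solving: t(Product) = 2.9412, t(Home) = 3.3824.
Expected clicks from Home to Cart: 3.3824.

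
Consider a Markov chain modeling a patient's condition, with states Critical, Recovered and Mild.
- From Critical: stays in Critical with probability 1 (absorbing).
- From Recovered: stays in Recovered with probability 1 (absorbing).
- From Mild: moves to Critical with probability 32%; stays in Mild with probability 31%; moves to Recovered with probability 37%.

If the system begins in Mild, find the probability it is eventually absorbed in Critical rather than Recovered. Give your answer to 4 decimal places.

Let h(s) be the probability of absorption at Critical starting from transient state s. Then h(Critical) = 1 and h(Recovered) = 0. By first-step analysis:
h(Mild) = 0.32·1 + 0.37·0 + 0.31·h(Mild)
Solving: h(Mild) = 0.4638.
Starting from Mild, the probability is 0.4638.

0.4638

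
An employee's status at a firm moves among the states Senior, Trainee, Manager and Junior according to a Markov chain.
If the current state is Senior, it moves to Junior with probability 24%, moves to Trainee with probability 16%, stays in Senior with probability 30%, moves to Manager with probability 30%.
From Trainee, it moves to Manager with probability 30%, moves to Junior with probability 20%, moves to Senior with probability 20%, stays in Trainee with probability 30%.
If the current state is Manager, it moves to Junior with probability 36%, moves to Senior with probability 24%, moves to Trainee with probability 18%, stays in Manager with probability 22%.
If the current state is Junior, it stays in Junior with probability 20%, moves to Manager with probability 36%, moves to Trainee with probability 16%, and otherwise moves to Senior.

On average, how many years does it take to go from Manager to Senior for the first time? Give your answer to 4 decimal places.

Let t(s) be the expected number of years to first reach Senior from state s, with t(Senior) = 0. Conditioning on the first year:
t(Trainee) = 1 + 0.3·t(Trainee) + 0.3·t(Manager) + 0.2·t(Junior)
t(Manager) = 1 + 0.18·t(Trainee) + 0.22·t(Manager) + 0.36·t(Junior)
t(Junior) = 1 + 0.16·t(Trainee) + 0.36·t(Manager) + 0.2·t(Junior)
Solving: t(Trainee) = 4.3217, t(Manager) = 4.1085, t(Junior) = 3.9632.
Expected years from Manager to Senior: 4.1085.

4.1085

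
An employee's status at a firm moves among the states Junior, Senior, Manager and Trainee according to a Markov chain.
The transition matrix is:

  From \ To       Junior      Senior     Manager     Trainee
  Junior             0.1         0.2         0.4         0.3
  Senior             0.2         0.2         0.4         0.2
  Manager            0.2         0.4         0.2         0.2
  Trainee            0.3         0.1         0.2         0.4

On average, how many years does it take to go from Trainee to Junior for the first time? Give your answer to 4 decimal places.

3.8889

Let t(s) be the expected number of years to first reach Junior from state s, with t(Junior) = 0. Conditioning on the first year:
t(Senior) = 1 + 0.2·t(Senior) + 0.4·t(Manager) + 0.2·t(Trainee)
t(Manager) = 1 + 0.4·t(Senior) + 0.2·t(Manager) + 0.2·t(Trainee)
t(Trainee) = 1 + 0.1·t(Senior) + 0.2·t(Manager) + 0.4·t(Trainee)
Solving: t(Senior) = 4.4444, t(Manager) = 4.4444, t(Trainee) = 3.8889.
Expected years from Trainee to Junior: 3.8889.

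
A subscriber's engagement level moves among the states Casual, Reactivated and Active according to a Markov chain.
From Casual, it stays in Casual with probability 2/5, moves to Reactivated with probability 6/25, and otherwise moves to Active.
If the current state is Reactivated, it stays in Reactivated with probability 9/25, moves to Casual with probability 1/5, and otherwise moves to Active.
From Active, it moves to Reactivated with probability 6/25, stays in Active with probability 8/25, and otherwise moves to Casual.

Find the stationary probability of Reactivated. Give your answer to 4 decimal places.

Let the stationary distribution be π with π = πP and π_1 + π_2 + π_3 = 1.
π_1 = 0.4·π_1 + 0.2·π_2 + 0.44·π_3
π_2 = 0.24·π_1 + 0.36·π_2 + 0.24·π_3
Solving with the normalization constraint gives π = (0.3601, 0.2727, 0.3671).
So the stationary probability of Reactivated is 0.2727.

0.2727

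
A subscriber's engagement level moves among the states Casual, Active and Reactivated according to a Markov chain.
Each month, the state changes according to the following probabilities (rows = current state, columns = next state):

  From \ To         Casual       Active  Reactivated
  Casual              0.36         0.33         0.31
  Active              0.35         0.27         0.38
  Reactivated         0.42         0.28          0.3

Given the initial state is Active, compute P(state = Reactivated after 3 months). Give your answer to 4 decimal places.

Propagate the distribution vector 3 months from Active.
After 0 months: (0.0000, 1.0000, 0.0000)
After 1 month: (0.3500, 0.2700, 0.3800)
After 2 months: (0.3801, 0.2948, 0.3251)
After 3 months: (0.3766, 0.2961, 0.3274)
P(in Reactivated after 3 months) = 0.3274

0.3274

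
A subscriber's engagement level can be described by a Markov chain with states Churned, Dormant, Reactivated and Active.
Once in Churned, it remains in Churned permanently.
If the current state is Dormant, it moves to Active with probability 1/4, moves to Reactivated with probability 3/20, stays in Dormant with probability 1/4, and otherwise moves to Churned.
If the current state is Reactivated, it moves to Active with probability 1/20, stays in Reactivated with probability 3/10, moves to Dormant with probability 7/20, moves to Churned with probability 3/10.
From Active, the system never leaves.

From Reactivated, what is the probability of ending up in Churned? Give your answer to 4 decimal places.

0.7354

Let h(s) be the probability of absorption at Churned starting from transient state s. Then h(Churned) = 1 and h(Active) = 0. By first-step analysis:
h(Dormant) = 0.35·1 + 0.25·h(Dormant) + 0.15·h(Reactivated) + 0.25·0
h(Reactivated) = 0.3·1 + 0.35·h(Dormant) + 0.3·h(Reactivated) + 0.05·0
Solving: h(Dormant) = 0.6138, h(Reactivated) = 0.7354.
Starting from Reactivated, the probability is 0.7354.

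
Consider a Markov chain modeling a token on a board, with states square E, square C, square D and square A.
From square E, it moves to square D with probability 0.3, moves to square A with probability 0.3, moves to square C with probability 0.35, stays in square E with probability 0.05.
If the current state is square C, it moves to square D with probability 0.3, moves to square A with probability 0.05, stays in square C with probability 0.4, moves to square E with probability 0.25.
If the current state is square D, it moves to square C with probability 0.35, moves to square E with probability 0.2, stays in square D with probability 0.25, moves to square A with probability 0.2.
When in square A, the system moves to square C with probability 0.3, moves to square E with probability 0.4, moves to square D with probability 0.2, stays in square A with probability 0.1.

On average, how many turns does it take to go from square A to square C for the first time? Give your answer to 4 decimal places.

3.0774

Let t(s) be the expected number of turns to first reach square C from state s, with t(square C) = 0. Conditioning on the first turn:
t(square E) = 1 + 0.05·t(square E) + 0.3·t(square D) + 0.3·t(square A)
t(square D) = 1 + 0.2·t(square E) + 0.25·t(square D) + 0.2·t(square A)
t(square A) = 1 + 0.4·t(square E) + 0.2·t(square D) + 0.1·t(square A)
Solving: t(square E) = 2.9533, t(square D) = 2.9415, t(square A) = 3.0774.
Expected turns from square A to square C: 3.0774.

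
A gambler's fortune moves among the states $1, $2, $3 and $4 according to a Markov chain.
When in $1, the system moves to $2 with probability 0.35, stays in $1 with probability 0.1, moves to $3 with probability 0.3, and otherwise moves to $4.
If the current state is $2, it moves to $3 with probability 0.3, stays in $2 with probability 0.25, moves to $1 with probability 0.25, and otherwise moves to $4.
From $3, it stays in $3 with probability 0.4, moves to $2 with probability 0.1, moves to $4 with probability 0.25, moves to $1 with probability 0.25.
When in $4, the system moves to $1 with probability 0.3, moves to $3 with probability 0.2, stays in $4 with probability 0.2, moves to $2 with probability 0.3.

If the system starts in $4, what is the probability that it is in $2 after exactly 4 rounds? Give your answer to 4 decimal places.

0.2381

Propagate the distribution vector 4 rounds from $4.
After 0 rounds: (0.0000, 0.0000, 0.0000, 1.0000)
After 1 round: (0.3000, 0.3000, 0.2000, 0.2000)
After 2 rounds: (0.2150, 0.2600, 0.3000, 0.2250)
After 3 rounds: (0.2290, 0.2378, 0.3075, 0.2258)
After 4 rounds: (0.2269, 0.2381, 0.3082, 0.2268)
P(in $2 after 4 rounds) = 0.2381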